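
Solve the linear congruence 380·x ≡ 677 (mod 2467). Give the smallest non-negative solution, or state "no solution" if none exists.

1878

First find gcd(380, 2467):
2467 = 6·380 + 187
380 = 2·187 + 6
187 = 31·6 + 1
6 = 6·1 + 0
gcd = 1, so a unique solution mod 2467 exists.
Back-substitute for the Bézout coefficients:
1 = 187 − 31·6
1 = −31·380 + 63·187
1 = 63·2467 − 409·380
So 380·(-409) ≡ 1 (mod 2467), giving 380⁻¹ ≡ 2058.
x ≡ 380⁻¹·677 ≡ 2058·677 ≡ 1878 (mod 2467).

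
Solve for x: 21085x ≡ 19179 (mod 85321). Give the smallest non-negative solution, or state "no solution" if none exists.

First find gcd(21085, 85321):
85321 = 4·21085 + 981
21085 = 21·981 + 484
981 = 2·484 + 13
484 = 37·13 + 3
13 = 4·3 + 1
3 = 3·1 + 0
gcd = 1, so a unique solution mod 85321 exists.
Back-substitute for the Bézout coefficients:
1 = 13 − 4·3
1 = −4·484 + 149·13
1 = 149·981 − 302·484
1 = −302·21085 + 6491·981
1 = 6491·85321 − 26266·21085
So 21085·(-26266) ≡ 1 (mod 85321), giving 21085⁻¹ ≡ 59055.
x ≡ 21085⁻¹·19179 ≡ 59055·19179 ≡ 64891 (mod 85321).

64891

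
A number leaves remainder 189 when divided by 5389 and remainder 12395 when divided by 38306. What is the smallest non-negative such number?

195372995

Write x = 189 + 5389·k. Then 5389·k ≡ 12395 − 189 ≡ 12206 (mod 38306).
Need 5389⁻¹ mod 38306. Extended Euclid on (38306, 5389):
38306 = 7×5389 + 583
5389 = 9×583 + 142
583 = 4×142 + 15
142 = 9×15 + 7
15 = 2×7 + 1
7 = 7×1 + 0
Back-substitute:
1 = 15 − 2·7
1 = −2·142 + 19·15
1 = 19·583 − 78·142
1 = −78·5389 + 721·583
1 = 721·38306 − 5125·5389
5389⁻¹ ≡ 33181 (mod 38306), so k ≡ 33181·12206 ≡ 36254 (mod 38306).
x = 189 + 5389·36254 = 195372995.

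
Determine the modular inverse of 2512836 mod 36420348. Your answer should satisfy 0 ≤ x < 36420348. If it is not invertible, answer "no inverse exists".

Euclidean algorithm on 36420348, 2512836:
36420348 = 14×2512836 + 1240644
2512836 = 2×1240644 + 31548
1240644 = 39×31548 + 10272
31548 = 3×10272 + 732
10272 = 14×732 + 24
732 = 30×24 + 12
24 = 2×12 + 0
The gcd is 12, not 1, hence no inverse exists.

no inverse exists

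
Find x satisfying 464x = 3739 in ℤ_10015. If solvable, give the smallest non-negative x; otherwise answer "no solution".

First find gcd(464, 10015):
10015 = 21·464 + 271
464 = 1·271 + 193
271 = 1·193 + 78
193 = 2·78 + 37
78 = 2·37 + 4
37 = 9·4 + 1
4 = 4·1 + 0
gcd = 1, so a unique solution mod 10015 exists.
Back-substitute for the Bézout coefficients:
1 = 37 − 9·4
1 = −9·78 + 19·37
1 = 19·193 − 47·78
1 = −47·271 + 66·193
1 = 66·464 − 113·271
1 = −113·10015 + 2439·464
So 464·(2439) ≡ 1 (mod 10015), giving 464⁻¹ ≡ 2439.
x ≡ 464⁻¹·3739 ≡ 2439·3739 ≡ 5771 (mod 10015).

5771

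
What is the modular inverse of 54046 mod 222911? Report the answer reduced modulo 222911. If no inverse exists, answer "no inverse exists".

113394

Extended Euclidean algorithm:
222911 = 4*54046 + 6727
54046 = 8*6727 + 230
6727 = 29*230 + 57
230 = 4*57 + 2
57 = 28*2 + 1
2 = 2*1 + 0
gcd = 1, so the inverse exists. Back-substitute:
1 = 57 − 28·2
1 = −28·230 + 113·57
1 = 113·6727 − 3305·230
1 = −3305·54046 + 26553·6727
1 = 26553·222911 − 109517·54046
Hence 54046⁻¹ ≡ -109517 ≡ 113394 (mod 222911).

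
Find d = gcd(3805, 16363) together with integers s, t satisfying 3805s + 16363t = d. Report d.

1

Repeated division:
16363 = 4×3805 + 1143
3805 = 3×1143 + 376
1143 = 3×376 + 15
376 = 25×15 + 1
15 = 15×1 + 0
gcd(3805, 16363) = 1.
Express as a combination:
1 = 376 − 25·15
1 = −25·1143 + 76·376
1 = 76·3805 − 253·1143
1 = −253·16363 + 1088·3805
So 1 = (-253)·16363 + (1088)·3805.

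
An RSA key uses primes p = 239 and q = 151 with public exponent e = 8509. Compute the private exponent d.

8689

φ(n) = (p−1)(q−1) = 238·150 = 35700.
Need d with 8509·d ≡ 1 (mod 35700). Apply the extended Euclidean algorithm:
35700 = 4×8509 + 1664
8509 = 5×1664 + 189
1664 = 8×189 + 152
189 = 1×152 + 37
152 = 4×37 + 4
37 = 9×4 + 1
4 = 4×1 + 0
Back-substitute:
1 = 37 − 9·4
1 = −9·152 + 37·37
1 = 37·189 − 46·152
1 = −46·1664 + 405·189
1 = 405·8509 − 2071·1664
1 = −2071·35700 + 8689·8509
So 8509·8689 ≡ 1 (mod 35700), hence d = 8689.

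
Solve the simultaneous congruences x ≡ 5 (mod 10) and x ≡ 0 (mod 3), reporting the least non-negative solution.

15

Write x = 5 + 10·k. Then 10·k ≡ 0 − 5 ≡ 1 (mod 3).
Need 10⁻¹ mod 3. Extended Euclid on (3, 1):
3 = 3×1 + 0
10⁻¹ ≡ 1 (mod 3), so k ≡ 1·1 ≡ 1 (mod 3).
x = 5 + 10·1 = 15.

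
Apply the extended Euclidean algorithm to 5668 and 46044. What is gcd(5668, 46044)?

Euclidean algorithm:
46044 = 8*5668 + 700
5668 = 8*700 + 68
700 = 10*68 + 20
68 = 3*20 + 8
20 = 2*8 + 4
8 = 2*4 + 0
gcd(5668, 46044) = 4.
Express as a combination:
4 = 20 − 2·8
4 = −2·68 + 7·20
4 = 7·700 − 72·68
4 = −72·5668 + 583·700
4 = 583·46044 − 4736·5668
So 4 = (583)·46044 + (-4736)·5668.

4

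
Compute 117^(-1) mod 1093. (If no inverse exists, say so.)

Apply the Euclidean algorithm to 1093 and 117:
1093 = 9·117 + 40
117 = 2·40 + 37
40 = 1·37 + 3
37 = 12·3 + 1
3 = 3·1 + 0
gcd = 1, so the inverse exists. Back-substitute:
1 = 37 − 12·3
1 = −12·40 + 13·37
1 = 13·117 − 38·40
1 = −38·1093 + 355·117
So 117·355 ≡ 1 (mod 1093).

355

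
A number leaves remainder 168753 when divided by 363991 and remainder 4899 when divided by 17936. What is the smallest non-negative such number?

Write x = 168753 + 363991·k. Then 363991·k ≡ 4899 − 168753 ≡ 15506 (mod 17936).
Need 363991⁻¹ mod 17936. Extended Euclid on (17936, 5271):
17936 = 3·5271 + 2123
5271 = 2·2123 + 1025
2123 = 2·1025 + 73
1025 = 14·73 + 3
73 = 24·3 + 1
3 = 3·1 + 0
Back-substitute:
1 = 73 − 24·3
1 = −24·1025 + 337·73
1 = 337·2123 − 698·1025
1 = −698·5271 + 1733·2123
1 = 1733·17936 − 5897·5271
363991⁻¹ ≡ 12039 (mod 17936), so k ≡ 12039·15506 ≡ 16782 (mod 17936).
x = 168753 + 363991·16782 = 6108665715.

6108665715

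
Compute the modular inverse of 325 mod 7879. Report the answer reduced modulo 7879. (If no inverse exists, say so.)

Apply the Euclidean algorithm to 7879 and 325:
7879 = 24*325 + 79
325 = 4*79 + 9
79 = 8*9 + 7
9 = 1*7 + 2
7 = 3*2 + 1
2 = 2*1 + 0
Since gcd(325, 7879) = 1, back-substitute to write 1 as a combination:
1 = 7 − 3·2
1 = −3·9 + 4·7
1 = 4·79 − 35·9
1 = −35·325 + 144·79
1 = 144·7879 − 3491·325
Thus 325·(-3491) ≡ 1 (mod 7879); reducing, -3491 mod 7879 = 4388.

4388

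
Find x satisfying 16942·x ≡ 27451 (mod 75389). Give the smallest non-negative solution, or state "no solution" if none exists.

First find gcd(16942, 75389):
75389 = 4×16942 + 7621
16942 = 2×7621 + 1700
7621 = 4×1700 + 821
1700 = 2×821 + 58
821 = 14×58 + 9
58 = 6×9 + 4
9 = 2×4 + 1
4 = 4×1 + 0
gcd = 1, so a unique solution mod 75389 exists.
Back-substitute for the Bézout coefficients:
1 = 9 − 2·4
1 = −2·58 + 13·9
1 = 13·821 − 184·58
1 = −184·1700 + 381·821
1 = 381·7621 − 1708·1700
1 = −1708·16942 + 3797·7621
1 = 3797·75389 − 16896·16942
So 16942·(-16896) ≡ 1 (mod 75389), giving 16942⁻¹ ≡ 58493.
x ≡ 16942⁻¹·27451 ≡ 58493·27451 ≡ 56421 (mod 75389).

56421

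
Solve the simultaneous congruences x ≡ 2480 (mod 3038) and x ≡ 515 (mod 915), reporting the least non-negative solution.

Write x = 2480 + 3038·k. Then 3038·k ≡ 515 − 2480 ≡ 780 (mod 915).
Need 3038⁻¹ mod 915. Extended Euclid on (915, 293):
915 = 3×293 + 36
293 = 8×36 + 5
36 = 7×5 + 1
5 = 5×1 + 0
Back-substitute:
1 = 36 − 7·5
1 = −7·293 + 57·36
1 = 57·915 − 178·293
3038⁻¹ ≡ 737 (mod 915), so k ≡ 737·780 ≡ 240 (mod 915).
x = 2480 + 3038·240 = 731600.

731600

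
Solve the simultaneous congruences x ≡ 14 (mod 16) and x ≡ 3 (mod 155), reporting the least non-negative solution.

158

Write x = 14 + 16·k. Then 16·k ≡ 3 − 14 ≡ 144 (mod 155).
Need 16⁻¹ mod 155. Extended Euclid on (155, 16):
155 = 9*16 + 11
16 = 1*11 + 5
11 = 2*5 + 1
5 = 5*1 + 0
Back-substitute:
1 = 11 − 2·5
1 = −2·16 + 3·11
1 = 3·155 − 29·16
16⁻¹ ≡ 126 (mod 155), so k ≡ 126·144 ≡ 9 (mod 155).
x = 14 + 16·9 = 158.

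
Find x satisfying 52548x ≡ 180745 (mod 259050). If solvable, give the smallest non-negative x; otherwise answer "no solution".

no solution

gcd(52548, 259050):
259050 = 4*52548 + 48858
52548 = 1*48858 + 3690
48858 = 13*3690 + 888
3690 = 4*888 + 138
888 = 6*138 + 60
138 = 2*60 + 18
60 = 3*18 + 6
18 = 3*6 + 0
gcd = 6, but 6 ∤ 180745, so the congruence has no solution.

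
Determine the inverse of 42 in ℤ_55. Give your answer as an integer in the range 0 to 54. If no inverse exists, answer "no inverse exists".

Apply the Euclidean algorithm to 55 and 42:
55 = 1*42 + 13
42 = 3*13 + 3
13 = 4*3 + 1
3 = 3*1 + 0
Since gcd(42, 55) = 1, back-substitute to write 1 as a combination:
1 = 13 − 4·3
1 = −4·42 + 13·13
1 = 13·55 − 17·42
Thus 42·(-17) ≡ 1 (mod 55); reducing, -17 mod 55 = 38.

38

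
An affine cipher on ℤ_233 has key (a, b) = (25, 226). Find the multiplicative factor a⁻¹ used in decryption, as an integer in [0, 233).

Extended Euclidean algorithm:
233 = 9×25 + 8
25 = 3×8 + 1
8 = 8×1 + 0
Since gcd(25, 233) = 1, back-substitute to write 1 as a combination:
1 = 25 − 3·8
1 = −3·233 + 28·25
So 25·28 ≡ 1 (mod 233).

28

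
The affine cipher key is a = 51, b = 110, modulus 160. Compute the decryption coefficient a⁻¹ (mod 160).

91

gcd(160, 51) by repeated division:
160 = 3·51 + 7
51 = 7·7 + 2
7 = 3·2 + 1
2 = 2·1 + 0
The gcd is 1. Working backward:
1 = 7 − 3·2
1 = −3·51 + 22·7
1 = 22·160 − 69·51
So 51·(-69) ≡ 1 (mod 160), and -69 ≡ 91 (mod 160).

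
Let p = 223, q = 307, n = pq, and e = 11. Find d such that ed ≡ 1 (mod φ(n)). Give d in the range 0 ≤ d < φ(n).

φ(n) = (p−1)(q−1) = 222·306 = 67932.
Need d with 11·d ≡ 1 (mod 67932). Apply the extended Euclidean algorithm:
67932 = 6175*11 + 7
11 = 1*7 + 4
7 = 1*4 + 3
4 = 1*3 + 1
3 = 3*1 + 0
Back-substitute:
1 = 4 − 3
1 = −7 + 2·4
1 = 2·11 − 3·7
1 = −3·67932 + 18527·11
So 11·18527 ≡ 1 (mod 67932), hence d = 18527.

18527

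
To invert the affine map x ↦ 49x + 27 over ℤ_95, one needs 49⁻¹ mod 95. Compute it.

64

Run Euclid on (95, 49):
95 = 1×49 + 46
49 = 1×46 + 3
46 = 15×3 + 1
3 = 3×1 + 0
Since gcd(49, 95) = 1, back-substitute to write 1 as a combination:
1 = 46 − 15·3
1 = −15·49 + 16·46
1 = 16·95 − 31·49
Thus 49·(-31) ≡ 1 (mod 95); reducing, -31 mod 95 = 64.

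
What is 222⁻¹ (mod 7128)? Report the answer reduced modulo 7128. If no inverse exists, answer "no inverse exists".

Euclidean algorithm on 7128, 222:
7128 = 32*222 + 24
222 = 9*24 + 6
24 = 4*6 + 0
The gcd is 6, not 1, hence no inverse exists.

no inverse exists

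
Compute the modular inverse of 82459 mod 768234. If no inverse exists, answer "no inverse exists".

107923

Apply the Euclidean algorithm to 768234 and 82459:
768234 = 9·82459 + 26103
82459 = 3·26103 + 4150
26103 = 6·4150 + 1203
4150 = 3·1203 + 541
1203 = 2·541 + 121
541 = 4·121 + 57
121 = 2·57 + 7
57 = 8·7 + 1
7 = 7·1 + 0
Since gcd(82459, 768234) = 1, back-substitute to write 1 as a combination:
1 = 57 − 8·7
1 = −8·121 + 17·57
1 = 17·541 − 76·121
1 = −76·1203 + 169·541
1 = 169·4150 − 583·1203
1 = −583·26103 + 3667·4150
1 = 3667·82459 − 11584·26103
1 = −11584·768234 + 107923·82459
So 82459·107923 ≡ 1 (mod 768234).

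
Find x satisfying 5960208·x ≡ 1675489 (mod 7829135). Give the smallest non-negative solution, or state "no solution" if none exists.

6612563

First find gcd(5960208, 7829135):
7829135 = 1×5960208 + 1868927
5960208 = 3×1868927 + 353427
1868927 = 5×353427 + 101792
353427 = 3×101792 + 48051
101792 = 2×48051 + 5690
48051 = 8×5690 + 2531
5690 = 2×2531 + 628
2531 = 4×628 + 19
628 = 33×19 + 1
19 = 19×1 + 0
gcd = 1, so a unique solution mod 7829135 exists.
Back-substitute for the Bézout coefficients:
1 = 628 − 33·19
1 = −33·2531 + 133·628
1 = 133·5690 − 299·2531
1 = −299·48051 + 2525·5690
1 = 2525·101792 − 5349·48051
1 = −5349·353427 + 18572·101792
1 = 18572·1868927 − 98209·353427
1 = −98209·5960208 + 313199·1868927
1 = 313199·7829135 − 411408·5960208
So 5960208·(-411408) ≡ 1 (mod 7829135), giving 5960208⁻¹ ≡ 7417727.
x ≡ 5960208⁻¹·1675489 ≡ 7417727·1675489 ≡ 6612563 (mod 7829135).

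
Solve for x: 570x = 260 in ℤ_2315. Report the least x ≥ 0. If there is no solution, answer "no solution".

301

First find gcd(570, 2315):
2315 = 4×570 + 35
570 = 16×35 + 10
35 = 3×10 + 5
10 = 2×5 + 0
gcd = 5 and 5 | 260, so solutions exist. Divide through by 5: 114x ≡ 52 (mod 463).
Now find 114⁻¹ mod 463:
463 = 4×114 + 7
114 = 16×7 + 2
7 = 3×2 + 1
2 = 2×1 + 0
Back-substitute:
1 = 7 − 3·2
1 = −3·114 + 49·7
1 = 49·463 − 199·114
So 114·(-199) ≡ 1 (mod 463), i.e. 114⁻¹ ≡ 264.
Then x ≡ 264·52 ≡ 301 (mod 463); the smallest non-negative solution is x = 301.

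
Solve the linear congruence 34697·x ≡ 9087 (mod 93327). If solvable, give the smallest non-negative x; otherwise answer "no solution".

First find gcd(34697, 93327):
93327 = 2×34697 + 23933
34697 = 1×23933 + 10764
23933 = 2×10764 + 2405
10764 = 4×2405 + 1144
2405 = 2×1144 + 117
1144 = 9×117 + 91
117 = 1×91 + 26
91 = 3×26 + 13
26 = 2×13 + 0
gcd = 13 and 13 | 9087, so solutions exist. Divide through by 13: 2669x ≡ 699 (mod 7179).
Now find 2669⁻¹ mod 7179:
7179 = 2*2669 + 1841
2669 = 1*1841 + 828
1841 = 2*828 + 185
828 = 4*185 + 88
185 = 2*88 + 9
88 = 9*9 + 7
9 = 1*7 + 2
7 = 3*2 + 1
2 = 2*1 + 0
Back-substitute:
1 = 7 − 3·2
1 = −3·9 + 4·7
1 = 4·88 − 39·9
1 = −39·185 + 82·88
1 = 82·828 − 367·185
1 = −367·1841 + 816·828
1 = 816·2669 − 1183·1841
1 = −1183·7179 + 3182·2669
So 2669⁻¹ ≡ 3182 (mod 7179).
Then x ≡ 3182·699 ≡ 5907 (mod 7179); the smallest non-negative solution is x = 5907.

5907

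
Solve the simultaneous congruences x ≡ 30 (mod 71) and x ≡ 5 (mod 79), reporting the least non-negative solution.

953

Write x = 30 + 71·k. Then 71·k ≡ 5 − 30 ≡ 54 (mod 79).
Need 71⁻¹ mod 79. Extended Euclid on (79, 71):
79 = 1·71 + 8
71 = 8·8 + 7
8 = 1·7 + 1
7 = 7·1 + 0
Back-substitute:
1 = 8 − 7
1 = −71 + 9·8
1 = 9·79 − 10·71
71⁻¹ ≡ 69 (mod 79), so k ≡ 69·54 ≡ 13 (mod 79).
x = 30 + 71·13 = 953.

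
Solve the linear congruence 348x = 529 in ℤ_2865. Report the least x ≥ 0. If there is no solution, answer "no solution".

gcd(348, 2865):
2865 = 8·348 + 81
348 = 4·81 + 24
81 = 3·24 + 9
24 = 2·9 + 6
9 = 1·6 + 3
6 = 2·3 + 0
gcd = 3, but 3 ∤ 529, so the congruence has no solution.

no solution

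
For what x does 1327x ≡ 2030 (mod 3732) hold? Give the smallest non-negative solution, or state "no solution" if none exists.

First find gcd(1327, 3732):
3732 = 2×1327 + 1078
1327 = 1×1078 + 249
1078 = 4×249 + 82
249 = 3×82 + 3
82 = 27×3 + 1
3 = 3×1 + 0
gcd = 1, so a unique solution mod 3732 exists.
Back-substitute for the Bézout coefficients:
1 = 82 − 27·3
1 = −27·249 + 82·82
1 = 82·1078 − 355·249
1 = −355·1327 + 437·1078
1 = 437·3732 − 1229·1327
So 1327·(-1229) ≡ 1 (mod 3732), giving 1327⁻¹ ≡ 2503.
x ≡ 1327⁻¹·2030 ≡ 2503·2030 ≡ 1838 (mod 3732).

1838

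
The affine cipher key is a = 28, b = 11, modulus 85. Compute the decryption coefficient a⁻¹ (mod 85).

82

Apply the Euclidean algorithm to 85 and 28:
85 = 3*28 + 1
28 = 28*1 + 0
Since gcd(28, 85) = 1, back-substitute to write 1 as a combination:
1 = 85 − 3·28
Thus 28·(-3) ≡ 1 (mod 85); reducing, -3 mod 85 = 82.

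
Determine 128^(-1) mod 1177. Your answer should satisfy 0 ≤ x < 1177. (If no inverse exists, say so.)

800

Extended Euclidean algorithm:
1177 = 9·128 + 25
128 = 5·25 + 3
25 = 8·3 + 1
3 = 3·1 + 0
The gcd is 1. Working backward:
1 = 25 − 8·3
1 = −8·128 + 41·25
1 = 41·1177 − 377·128
Thus 128·(-377) ≡ 1 (mod 1177); reducing, -377 mod 1177 = 800.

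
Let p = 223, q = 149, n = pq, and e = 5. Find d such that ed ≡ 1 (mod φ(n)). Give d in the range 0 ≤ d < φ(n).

26285

φ(n) = (p−1)(q−1) = 222·148 = 32856.
Need d with 5·d ≡ 1 (mod 32856). Apply the extended Euclidean algorithm:
32856 = 6571*5 + 1
5 = 5*1 + 0
Back-substitute:
1 = 32856 − 6571·5
So 5·(-6571) ≡ 1 (mod 32856), hence d ≡ -6571 ≡ 26285 (mod 32856).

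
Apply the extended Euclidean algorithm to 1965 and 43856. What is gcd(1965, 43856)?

Apply Euclid's algorithm to 43856 and 1965:
43856 = 22×1965 + 626
1965 = 3×626 + 87
626 = 7×87 + 17
87 = 5×17 + 2
17 = 8×2 + 1
2 = 2×1 + 0
gcd(1965, 43856) = 1.
Back-substituting:
1 = 17 − 8·2
1 = −8·87 + 41·17
1 = 41·626 − 295·87
1 = −295·1965 + 926·626
1 = 926·43856 − 20667·1965
So 1 = (926)·43856 + (-20667)·1965.

1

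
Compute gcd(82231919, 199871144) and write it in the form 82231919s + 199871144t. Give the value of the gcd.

Apply Euclid's algorithm to 199871144 and 82231919:
199871144 = 2×82231919 + 35407306
82231919 = 2×35407306 + 11417307
35407306 = 3×11417307 + 1155385
11417307 = 9×1155385 + 1018842
1155385 = 1×1018842 + 136543
1018842 = 7×136543 + 63041
136543 = 2×63041 + 10461
63041 = 6×10461 + 275
10461 = 38×275 + 11
275 = 25×11 + 0
gcd(82231919, 199871144) = 11.
Back-substituting:
11 = 10461 − 38·275
11 = −38·63041 + 229·10461
11 = 229·136543 − 496·63041
11 = −496·1018842 + 3701·136543
11 = 3701·1155385 − 4197·1018842
11 = −4197·11417307 + 41474·1155385
11 = 41474·35407306 − 128619·11417307
11 = −128619·82231919 + 298712·35407306
11 = 298712·199871144 − 726043·82231919
So 11 = (298712)·199871144 + (-726043)·82231919.

11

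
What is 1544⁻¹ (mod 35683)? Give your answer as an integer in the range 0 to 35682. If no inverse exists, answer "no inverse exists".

28588

Run Euclid on (35683, 1544):
35683 = 23×1544 + 171
1544 = 9×171 + 5
171 = 34×5 + 1
5 = 5×1 + 0
The gcd is 1. Working backward:
1 = 171 − 34·5
1 = −34·1544 + 307·171
1 = 307·35683 − 7095·1544
Hence 1544⁻¹ ≡ -7095 ≡ 28588 (mod 35683).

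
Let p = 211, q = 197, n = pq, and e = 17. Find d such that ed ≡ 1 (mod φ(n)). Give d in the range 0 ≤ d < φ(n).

φ(n) = (p−1)(q−1) = 210·196 = 41160.
Need d with 17·d ≡ 1 (mod 41160). Apply the extended Euclidean algorithm:
41160 = 2421*17 + 3
17 = 5*3 + 2
3 = 1*2 + 1
2 = 2*1 + 0
Back-substitute:
1 = 3 − 2
1 = −17 + 6·3
1 = 6·41160 − 14527·17
So 17·(-14527) ≡ 1 (mod 41160), hence d ≡ -14527 ≡ 26633 (mod 41160).

26633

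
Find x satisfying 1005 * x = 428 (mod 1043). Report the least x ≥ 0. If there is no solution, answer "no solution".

373

First find gcd(1005, 1043):
1043 = 1×1005 + 38
1005 = 26×38 + 17
38 = 2×17 + 4
17 = 4×4 + 1
4 = 4×1 + 0
gcd = 1, so a unique solution mod 1043 exists.
Back-substitute for the Bézout coefficients:
1 = 17 − 4·4
1 = −4·38 + 9·17
1 = 9·1005 − 238·38
1 = −238·1043 + 247·1005
So 1005·(247) ≡ 1 (mod 1043), giving 1005⁻¹ ≡ 247.
x ≡ 1005⁻¹·428 ≡ 247·428 ≡ 373 (mod 1043).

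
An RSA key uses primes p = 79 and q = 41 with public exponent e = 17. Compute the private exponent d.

φ(n) = (p−1)(q−1) = 78·40 = 3120.
Need d with 17·d ≡ 1 (mod 3120). Apply the extended Euclidean algorithm:
3120 = 183×17 + 9
17 = 1×9 + 8
9 = 1×8 + 1
8 = 8×1 + 0
Back-substitute:
1 = 9 − 8
1 = −17 + 2·9
1 = 2·3120 − 367·17
So 17·(-367) ≡ 1 (mod 3120), hence d ≡ -367 ≡ 2753 (mod 3120).

2753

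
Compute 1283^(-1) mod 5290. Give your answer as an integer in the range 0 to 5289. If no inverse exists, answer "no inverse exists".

837

Run Euclid on (5290, 1283):
5290 = 4*1283 + 158
1283 = 8*158 + 19
158 = 8*19 + 6
19 = 3*6 + 1
6 = 6*1 + 0
gcd = 1, so the inverse exists. Back-substitute:
1 = 19 − 3·6
1 = −3·158 + 25·19
1 = 25·1283 − 203·158
1 = −203·5290 + 837·1283
So 1283·837 ≡ 1 (mod 5290).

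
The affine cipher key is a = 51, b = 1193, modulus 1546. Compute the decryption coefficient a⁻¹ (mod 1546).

Apply the Euclidean algorithm to 1546 and 51:
1546 = 30×51 + 16
51 = 3×16 + 3
16 = 5×3 + 1
3 = 3×1 + 0
gcd = 1, so the inverse exists. Back-substitute:
1 = 16 − 5·3
1 = −5·51 + 16·16
1 = 16·1546 − 485·51
So 51·(-485) ≡ 1 (mod 1546), and -485 ≡ 1061 (mod 1546).

1061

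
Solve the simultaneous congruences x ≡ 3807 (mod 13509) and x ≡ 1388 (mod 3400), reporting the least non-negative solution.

Write x = 3807 + 13509·k. Then 13509·k ≡ 1388 − 3807 ≡ 981 (mod 3400).
Need 13509⁻¹ mod 3400. Extended Euclid on (3400, 3309):
3400 = 1*3309 + 91
3309 = 36*91 + 33
91 = 2*33 + 25
33 = 1*25 + 8
25 = 3*8 + 1
8 = 8*1 + 0
Back-substitute:
1 = 25 − 3·8
1 = −3·33 + 4·25
1 = 4·91 − 11·33
1 = −11·3309 + 400·91
1 = 400·3400 − 411·3309
13509⁻¹ ≡ 2989 (mod 3400), so k ≡ 2989·981 ≡ 1409 (mod 3400).
x = 3807 + 13509·1409 = 19037988.

19037988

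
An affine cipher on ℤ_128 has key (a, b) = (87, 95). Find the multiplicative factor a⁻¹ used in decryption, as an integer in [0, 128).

Apply the Euclidean algorithm to 128 and 87:
128 = 1·87 + 41
87 = 2·41 + 5
41 = 8·5 + 1
5 = 5·1 + 0
gcd = 1, so the inverse exists. Back-substitute:
1 = 41 − 8·5
1 = −8·87 + 17·41
1 = 17·128 − 25·87
Hence 87⁻¹ ≡ -25 ≡ 103 (mod 128).

103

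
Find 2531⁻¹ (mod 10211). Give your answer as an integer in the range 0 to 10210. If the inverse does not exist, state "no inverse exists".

Apply the Euclidean algorithm to 10211 and 2531:
10211 = 4×2531 + 87
2531 = 29×87 + 8
87 = 10×8 + 7
8 = 1×7 + 1
7 = 7×1 + 0
The gcd is 1. Working backward:
1 = 8 − 7
1 = −87 + 11·8
1 = 11·2531 − 320·87
1 = −320·10211 + 1291·2531
So 2531·1291 ≡ 1 (mod 10211).

1291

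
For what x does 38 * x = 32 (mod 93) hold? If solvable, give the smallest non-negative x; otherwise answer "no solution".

40

First find gcd(38, 93):
93 = 2×38 + 17
38 = 2×17 + 4
17 = 4×4 + 1
4 = 4×1 + 0
gcd = 1, so a unique solution mod 93 exists.
Back-substitute for the Bézout coefficients:
1 = 17 − 4·4
1 = −4·38 + 9·17
1 = 9·93 − 22·38
So 38·(-22) ≡ 1 (mod 93), giving 38⁻¹ ≡ 71.
x ≡ 38⁻¹·32 ≡ 71·32 ≡ 40 (mod 93).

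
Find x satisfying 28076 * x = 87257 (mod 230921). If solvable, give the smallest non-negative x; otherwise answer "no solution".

173638

First find gcd(28076, 230921):
230921 = 8*28076 + 6313
28076 = 4*6313 + 2824
6313 = 2*2824 + 665
2824 = 4*665 + 164
665 = 4*164 + 9
164 = 18*9 + 2
9 = 4*2 + 1
2 = 2*1 + 0
gcd = 1, so a unique solution mod 230921 exists.
Back-substitute for the Bézout coefficients:
1 = 9 − 4·2
1 = −4·164 + 73·9
1 = 73·665 − 296·164
1 = −296·2824 + 1257·665
1 = 1257·6313 − 2810·2824
1 = −2810·28076 + 12497·6313
1 = 12497·230921 − 102786·28076
So 28076·(-102786) ≡ 1 (mod 230921), giving 28076⁻¹ ≡ 128135.
x ≡ 28076⁻¹·87257 ≡ 128135·87257 ≡ 173638 (mod 230921).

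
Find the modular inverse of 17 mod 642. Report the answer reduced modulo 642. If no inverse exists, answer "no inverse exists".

491

Apply the Euclidean algorithm to 642 and 17:
642 = 37*17 + 13
17 = 1*13 + 4
13 = 3*4 + 1
4 = 4*1 + 0
Since gcd(17, 642) = 1, back-substitute to write 1 as a combination:
1 = 13 − 3·4
1 = −3·17 + 4·13
1 = 4·642 − 151·17
Hence 17⁻¹ ≡ -151 ≡ 491 (mod 642).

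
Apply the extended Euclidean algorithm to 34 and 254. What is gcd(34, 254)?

Apply Euclid's algorithm to 254 and 34:
254 = 7·34 + 16
34 = 2·16 + 2
16 = 8·2 + 0
gcd(34, 254) = 2.
Express as a combination:
2 = 34 − 2·16
2 = −2·254 + 15·34
So 2 = (-2)·254 + (15)·34.

2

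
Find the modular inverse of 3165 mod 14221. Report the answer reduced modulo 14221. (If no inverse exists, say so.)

gcd(14221, 3165) by repeated division:
14221 = 4×3165 + 1561
3165 = 2×1561 + 43
1561 = 36×43 + 13
43 = 3×13 + 4
13 = 3×4 + 1
4 = 4×1 + 0
Since gcd(3165, 14221) = 1, back-substitute to write 1 as a combination:
1 = 13 − 3·4
1 = −3·43 + 10·13
1 = 10·1561 − 363·43
1 = −363·3165 + 736·1561
1 = 736·14221 − 3307·3165
So 3165·(-3307) ≡ 1 (mod 14221), and -3307 ≡ 10914 (mod 14221).

10914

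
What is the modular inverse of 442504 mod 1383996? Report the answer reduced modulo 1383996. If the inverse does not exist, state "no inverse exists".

no inverse exists

Euclidean algorithm on 1383996, 442504:
1383996 = 3*442504 + 56484
442504 = 7*56484 + 47116
56484 = 1*47116 + 9368
47116 = 5*9368 + 276
9368 = 33*276 + 260
276 = 1*260 + 16
260 = 16*16 + 4
16 = 4*4 + 0
The gcd is 4, not 1, hence no inverse exists.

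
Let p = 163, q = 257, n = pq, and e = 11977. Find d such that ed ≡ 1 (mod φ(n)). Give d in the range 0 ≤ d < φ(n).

30073

φ(n) = (p−1)(q−1) = 162·256 = 41472.
Need d with 11977·d ≡ 1 (mod 41472). Apply the extended Euclidean algorithm:
41472 = 3×11977 + 5541
11977 = 2×5541 + 895
5541 = 6×895 + 171
895 = 5×171 + 40
171 = 4×40 + 11
40 = 3×11 + 7
11 = 1×7 + 4
7 = 1×4 + 3
4 = 1×3 + 1
3 = 3×1 + 0
Back-substitute:
1 = 4 − 3
1 = −7 + 2·4
1 = 2·11 − 3·7
1 = −3·40 + 11·11
1 = 11·171 − 47·40
1 = −47·895 + 246·171
1 = 246·5541 − 1523·895
1 = −1523·11977 + 3292·5541
1 = 3292·41472 − 11399·11977
So 11977·(-11399) ≡ 1 (mod 41472), hence d ≡ -11399 ≡ 30073 (mod 41472).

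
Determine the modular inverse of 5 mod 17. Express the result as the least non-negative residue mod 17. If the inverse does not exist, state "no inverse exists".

7

Apply the Euclidean algorithm to 17 and 5:
17 = 3*5 + 2
5 = 2*2 + 1
2 = 2*1 + 0
The gcd is 1. Working backward:
1 = 5 − 2·2
1 = −2·17 + 7·5
So 5·7 ≡ 1 (mod 17).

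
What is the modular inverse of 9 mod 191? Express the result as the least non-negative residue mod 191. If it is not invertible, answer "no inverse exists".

85

Extended Euclidean algorithm:
191 = 21·9 + 2
9 = 4·2 + 1
2 = 2·1 + 0
Since gcd(9, 191) = 1, back-substitute to write 1 as a combination:
1 = 9 − 4·2
1 = −4·191 + 85·9
So 9·85 ≡ 1 (mod 191).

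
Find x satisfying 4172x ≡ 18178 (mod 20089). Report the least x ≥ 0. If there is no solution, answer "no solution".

7179

First find gcd(4172, 20089):
20089 = 4*4172 + 3401
4172 = 1*3401 + 771
3401 = 4*771 + 317
771 = 2*317 + 137
317 = 2*137 + 43
137 = 3*43 + 8
43 = 5*8 + 3
8 = 2*3 + 2
3 = 1*2 + 1
2 = 2*1 + 0
gcd = 1, so a unique solution mod 20089 exists.
Back-substitute for the Bézout coefficients:
1 = 3 − 2
1 = −8 + 3·3
1 = 3·43 − 16·8
1 = −16·137 + 51·43
1 = 51·317 − 118·137
1 = −118·771 + 287·317
1 = 287·3401 − 1266·771
1 = −1266·4172 + 1553·3401
1 = 1553·20089 − 7478·4172
So 4172·(-7478) ≡ 1 (mod 20089), giving 4172⁻¹ ≡ 12611.
x ≡ 4172⁻¹·18178 ≡ 12611·18178 ≡ 7179 (mod 20089).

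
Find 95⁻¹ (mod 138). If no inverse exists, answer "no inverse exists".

77

gcd(138, 95) by repeated division:
138 = 1×95 + 43
95 = 2×43 + 9
43 = 4×9 + 7
9 = 1×7 + 2
7 = 3×2 + 1
2 = 2×1 + 0
gcd = 1, so the inverse exists. Back-substitute:
1 = 7 − 3·2
1 = −3·9 + 4·7
1 = 4·43 − 19·9
1 = −19·95 + 42·43
1 = 42·138 − 61·95
Hence 95⁻¹ ≡ -61 ≡ 77 (mod 138).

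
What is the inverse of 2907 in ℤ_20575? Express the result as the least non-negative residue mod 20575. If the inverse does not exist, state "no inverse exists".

gcd(20575, 2907) by repeated division:
20575 = 7·2907 + 226
2907 = 12·226 + 195
226 = 1·195 + 31
195 = 6·31 + 9
31 = 3·9 + 4
9 = 2·4 + 1
4 = 4·1 + 0
gcd = 1, so the inverse exists. Back-substitute:
1 = 9 − 2·4
1 = −2·31 + 7·9
1 = 7·195 − 44·31
1 = −44·226 + 51·195
1 = 51·2907 − 656·226
1 = −656·20575 + 4643·2907
So 2907·4643 ≡ 1 (mod 20575).

4643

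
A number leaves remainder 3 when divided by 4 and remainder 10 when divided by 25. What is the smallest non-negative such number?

Write x = 3 + 4·k. Then 4·k ≡ 10 − 3 ≡ 7 (mod 25).
Need 4⁻¹ mod 25. Extended Euclid on (25, 4):
25 = 6*4 + 1
4 = 4*1 + 0
Back-substitute:
1 = 25 − 6·4
4⁻¹ ≡ 19 (mod 25), so k ≡ 19·7 ≡ 8 (mod 25).
x = 3 + 4·8 = 35.

35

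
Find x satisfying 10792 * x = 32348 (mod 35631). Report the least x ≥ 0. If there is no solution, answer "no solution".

First find gcd(10792, 35631):
35631 = 3·10792 + 3255
10792 = 3·3255 + 1027
3255 = 3·1027 + 174
1027 = 5·174 + 157
174 = 1·157 + 17
157 = 9·17 + 4
17 = 4·4 + 1
4 = 4·1 + 0
gcd = 1, so a unique solution mod 35631 exists.
Back-substitute for the Bézout coefficients:
1 = 17 − 4·4
1 = −4·157 + 37·17
1 = 37·174 − 41·157
1 = −41·1027 + 242·174
1 = 242·3255 − 767·1027
1 = −767·10792 + 2543·3255
1 = 2543·35631 − 8396·10792
So 10792·(-8396) ≡ 1 (mod 35631), giving 10792⁻¹ ≡ 27235.
x ≡ 10792⁻¹·32348 ≡ 27235·32348 ≡ 21305 (mod 35631).

21305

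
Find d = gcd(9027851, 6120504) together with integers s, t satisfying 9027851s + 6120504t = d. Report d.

1

Apply Euclid's algorithm to 9027851 and 6120504:
9027851 = 1×6120504 + 2907347
6120504 = 2×2907347 + 305810
2907347 = 9×305810 + 155057
305810 = 1×155057 + 150753
155057 = 1×150753 + 4304
150753 = 35×4304 + 113
4304 = 38×113 + 10
113 = 11×10 + 3
10 = 3×3 + 1
3 = 3×1 + 0
gcd(9027851, 6120504) = 1.
Working backward:
1 = 10 − 3·3
1 = −3·113 + 34·10
1 = 34·4304 − 1295·113
1 = −1295·150753 + 45359·4304
1 = 45359·155057 − 46654·150753
1 = −46654·305810 + 92013·155057
1 = 92013·2907347 − 874771·305810
1 = −874771·6120504 + 1841555·2907347
1 = 1841555·9027851 − 2716326·6120504
So 1 = (1841555)·9027851 + (-2716326)·6120504.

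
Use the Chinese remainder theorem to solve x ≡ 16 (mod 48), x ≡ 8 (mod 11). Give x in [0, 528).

448

Write x = 16 + 48·k. Then 48·k ≡ 8 − 16 ≡ 3 (mod 11).
Need 48⁻¹ mod 11. Extended Euclid on (11, 4):
11 = 2·4 + 3
4 = 1·3 + 1
3 = 3·1 + 0
Back-substitute:
1 = 4 − 3
1 = −11 + 3·4
48⁻¹ ≡ 3 (mod 11), so k ≡ 3·3 ≡ 9 (mod 11).
x = 16 + 48·9 = 448.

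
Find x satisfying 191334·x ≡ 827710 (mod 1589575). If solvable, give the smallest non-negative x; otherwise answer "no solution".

34565

First find gcd(191334, 1589575):
1589575 = 8·191334 + 58903
191334 = 3·58903 + 14625
58903 = 4·14625 + 403
14625 = 36·403 + 117
403 = 3·117 + 52
117 = 2·52 + 13
52 = 4·13 + 0
gcd = 13 and 13 | 827710, so solutions exist. Divide through by 13: 14718x ≡ 63670 (mod 122275).
Now find 14718⁻¹ mod 122275:
122275 = 8×14718 + 4531
14718 = 3×4531 + 1125
4531 = 4×1125 + 31
1125 = 36×31 + 9
31 = 3×9 + 4
9 = 2×4 + 1
4 = 4×1 + 0
Back-substitute:
1 = 9 − 2·4
1 = −2·31 + 7·9
1 = 7·1125 − 254·31
1 = −254·4531 + 1023·1125
1 = 1023·14718 − 3323·4531
1 = −3323·122275 + 27607·14718
So 14718⁻¹ ≡ 27607 (mod 122275).
Then x ≡ 27607·63670 ≡ 34565 (mod 122275); the smallest non-negative solution is x = 34565.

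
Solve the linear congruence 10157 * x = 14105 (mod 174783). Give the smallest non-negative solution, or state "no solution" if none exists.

11875

First find gcd(10157, 174783):
174783 = 17·10157 + 2114
10157 = 4·2114 + 1701
2114 = 1·1701 + 413
1701 = 4·413 + 49
413 = 8·49 + 21
49 = 2·21 + 7
21 = 3·7 + 0
gcd = 7 and 7 | 14105, so solutions exist. Divide through by 7: 1451x ≡ 2015 (mod 24969).
Now find 1451⁻¹ mod 24969:
24969 = 17×1451 + 302
1451 = 4×302 + 243
302 = 1×243 + 59
243 = 4×59 + 7
59 = 8×7 + 3
7 = 2×3 + 1
3 = 3×1 + 0
Back-substitute:
1 = 7 − 2·3
1 = −2·59 + 17·7
1 = 17·243 − 70·59
1 = −70·302 + 87·243
1 = 87·1451 − 418·302
1 = −418·24969 + 7193·1451
So 1451⁻¹ ≡ 7193 (mod 24969).
Then x ≡ 7193·2015 ≡ 11875 (mod 24969); the smallest non-negative solution is x = 11875.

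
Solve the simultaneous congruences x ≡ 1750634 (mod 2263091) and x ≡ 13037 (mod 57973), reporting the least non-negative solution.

Write x = 1750634 + 2263091·k. Then 2263091·k ≡ 13037 − 1750634 ≡ 1593 (mod 57973).
Need 2263091⁻¹ mod 57973. Extended Euclid on (57973, 2144):
57973 = 27·2144 + 85
2144 = 25·85 + 19
85 = 4·19 + 9
19 = 2·9 + 1
9 = 9·1 + 0
Back-substitute:
1 = 19 − 2·9
1 = −2·85 + 9·19
1 = 9·2144 − 227·85
1 = −227·57973 + 6138·2144
2263091⁻¹ ≡ 6138 (mod 57973), so k ≡ 6138·1593 ≡ 38370 (mod 57973).
x = 1750634 + 2263091·38370 = 86836552304.

86836552304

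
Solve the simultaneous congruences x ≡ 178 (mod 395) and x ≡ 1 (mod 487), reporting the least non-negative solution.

Write x = 178 + 395·k. Then 395·k ≡ 1 − 178 ≡ 310 (mod 487).
Need 395⁻¹ mod 487. Extended Euclid on (487, 395):
487 = 1×395 + 92
395 = 4×92 + 27
92 = 3×27 + 11
27 = 2×11 + 5
11 = 2×5 + 1
5 = 5×1 + 0
Back-substitute:
1 = 11 − 2·5
1 = −2·27 + 5·11
1 = 5·92 − 17·27
1 = −17·395 + 73·92
1 = 73·487 − 90·395
395⁻¹ ≡ 397 (mod 487), so k ≡ 397·310 ≡ 346 (mod 487).
x = 178 + 395·346 = 136848.

136848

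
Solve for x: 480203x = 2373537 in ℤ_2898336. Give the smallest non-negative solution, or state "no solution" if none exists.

900771

First find gcd(480203, 2898336):
2898336 = 6*480203 + 17118
480203 = 28*17118 + 899
17118 = 19*899 + 37
899 = 24*37 + 11
37 = 3*11 + 4
11 = 2*4 + 3
4 = 1*3 + 1
3 = 3*1 + 0
gcd = 1, so a unique solution mod 2898336 exists.
Back-substitute for the Bézout coefficients:
1 = 4 − 3
1 = −11 + 3·4
1 = 3·37 − 10·11
1 = −10·899 + 243·37
1 = 243·17118 − 4627·899
1 = −4627·480203 + 129799·17118
1 = 129799·2898336 − 783421·480203
So 480203·(-783421) ≡ 1 (mod 2898336), giving 480203⁻¹ ≡ 2114915.
x ≡ 480203⁻¹·2373537 ≡ 2114915·2373537 ≡ 900771 (mod 2898336).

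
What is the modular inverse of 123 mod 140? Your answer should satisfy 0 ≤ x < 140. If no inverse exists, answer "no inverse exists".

Apply the Euclidean algorithm to 140 and 123:
140 = 1*123 + 17
123 = 7*17 + 4
17 = 4*4 + 1
4 = 4*1 + 0
gcd = 1, so the inverse exists. Back-substitute:
1 = 17 − 4·4
1 = −4·123 + 29·17
1 = 29·140 − 33·123
Hence 123⁻¹ ≡ -33 ≡ 107 (mod 140).

107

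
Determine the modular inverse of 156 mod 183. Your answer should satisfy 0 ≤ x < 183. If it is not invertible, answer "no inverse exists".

Euclidean algorithm on 183, 156:
183 = 1*156 + 27
156 = 5*27 + 21
27 = 1*21 + 6
21 = 3*6 + 3
6 = 2*3 + 0
Since gcd = 3 > 1, 156 is not a unit mod 183.

no inverse exists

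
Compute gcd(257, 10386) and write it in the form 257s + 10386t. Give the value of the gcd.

1

Repeated division:
10386 = 40·257 + 106
257 = 2·106 + 45
106 = 2·45 + 16
45 = 2·16 + 13
16 = 1·13 + 3
13 = 4·3 + 1
3 = 3·1 + 0
gcd(257, 10386) = 1.
Back-substituting:
1 = 13 − 4·3
1 = −4·16 + 5·13
1 = 5·45 − 14·16
1 = −14·106 + 33·45
1 = 33·257 − 80·106
1 = −80·10386 + 3233·257
So 1 = (-80)·10386 + (3233)·257.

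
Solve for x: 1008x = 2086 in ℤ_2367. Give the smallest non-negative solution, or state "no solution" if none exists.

no solution

gcd(1008, 2367):
2367 = 2×1008 + 351
1008 = 2×351 + 306
351 = 1×306 + 45
306 = 6×45 + 36
45 = 1×36 + 9
36 = 4×9 + 0
gcd = 9, but 9 ∤ 2086, so the congruence has no solution.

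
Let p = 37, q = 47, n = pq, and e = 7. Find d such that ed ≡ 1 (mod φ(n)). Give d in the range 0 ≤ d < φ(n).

1183

φ(n) = (p−1)(q−1) = 36·46 = 1656.
Need d with 7·d ≡ 1 (mod 1656). Apply the extended Euclidean algorithm:
1656 = 236*7 + 4
7 = 1*4 + 3
4 = 1*3 + 1
3 = 3*1 + 0
Back-substitute:
1 = 4 − 3
1 = −7 + 2·4
1 = 2·1656 − 473·7
So 7·(-473) ≡ 1 (mod 1656), hence d ≡ -473 ≡ 1183 (mod 1656).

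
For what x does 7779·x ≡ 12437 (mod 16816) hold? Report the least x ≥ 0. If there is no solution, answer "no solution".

3175

First find gcd(7779, 16816):
16816 = 2·7779 + 1258
7779 = 6·1258 + 231
1258 = 5·231 + 103
231 = 2·103 + 25
103 = 4·25 + 3
25 = 8·3 + 1
3 = 3·1 + 0
gcd = 1, so a unique solution mod 16816 exists.
Back-substitute for the Bézout coefficients:
1 = 25 − 8·3
1 = −8·103 + 33·25
1 = 33·231 − 74·103
1 = −74·1258 + 403·231
1 = 403·7779 − 2492·1258
1 = −2492·16816 + 5387·7779
So 7779·(5387) ≡ 1 (mod 16816), giving 7779⁻¹ ≡ 5387.
x ≡ 7779⁻¹·12437 ≡ 5387·12437 ≡ 3175 (mod 16816).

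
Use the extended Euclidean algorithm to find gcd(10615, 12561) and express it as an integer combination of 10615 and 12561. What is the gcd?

Repeated division:
12561 = 1*10615 + 1946
10615 = 5*1946 + 885
1946 = 2*885 + 176
885 = 5*176 + 5
176 = 35*5 + 1
5 = 5*1 + 0
gcd(10615, 12561) = 1.
Working backward:
1 = 176 − 35·5
1 = −35·885 + 176·176
1 = 176·1946 − 387·885
1 = −387·10615 + 2111·1946
1 = 2111·12561 − 2498·10615
So 1 = (2111)·12561 + (-2498)·10615.

1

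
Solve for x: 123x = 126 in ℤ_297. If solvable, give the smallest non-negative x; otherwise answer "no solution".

30

First find gcd(123, 297):
297 = 2*123 + 51
123 = 2*51 + 21
51 = 2*21 + 9
21 = 2*9 + 3
9 = 3*3 + 0
gcd = 3 and 3 | 126, so solutions exist. Divide through by 3: 41x ≡ 42 (mod 99).
Now find 41⁻¹ mod 99:
99 = 2×41 + 17
41 = 2×17 + 7
17 = 2×7 + 3
7 = 2×3 + 1
3 = 3×1 + 0
Back-substitute:
1 = 7 − 2·3
1 = −2·17 + 5·7
1 = 5·41 − 12·17
1 = −12·99 + 29·41
So 41⁻¹ ≡ 29 (mod 99).
Then x ≡ 29·42 ≡ 30 (mod 99); the smallest non-negative solution is x = 30.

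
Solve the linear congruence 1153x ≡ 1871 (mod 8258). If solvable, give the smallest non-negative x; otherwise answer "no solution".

7923

First find gcd(1153, 8258):
8258 = 7·1153 + 187
1153 = 6·187 + 31
187 = 6·31 + 1
31 = 31·1 + 0
gcd = 1, so a unique solution mod 8258 exists.
Back-substitute for the Bézout coefficients:
1 = 187 − 6·31
1 = −6·1153 + 37·187
1 = 37·8258 − 265·1153
So 1153·(-265) ≡ 1 (mod 8258), giving 1153⁻¹ ≡ 7993.
x ≡ 1153⁻¹·1871 ≡ 7993·1871 ≡ 7923 (mod 8258).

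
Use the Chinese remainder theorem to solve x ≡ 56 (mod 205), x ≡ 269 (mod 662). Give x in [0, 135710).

17481

Write x = 56 + 205·k. Then 205·k ≡ 269 − 56 ≡ 213 (mod 662).
Need 205⁻¹ mod 662. Extended Euclid on (662, 205):
662 = 3×205 + 47
205 = 4×47 + 17
47 = 2×17 + 13
17 = 1×13 + 4
13 = 3×4 + 1
4 = 4×1 + 0
Back-substitute:
1 = 13 − 3·4
1 = −3·17 + 4·13
1 = 4·47 − 11·17
1 = −11·205 + 48·47
1 = 48·662 − 155·205
205⁻¹ ≡ 507 (mod 662), so k ≡ 507·213 ≡ 85 (mod 662).
x = 56 + 205·85 = 17481.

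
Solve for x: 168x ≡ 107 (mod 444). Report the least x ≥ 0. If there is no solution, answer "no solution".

gcd(168, 444):
444 = 2×168 + 108
168 = 1×108 + 60
108 = 1×60 + 48
60 = 1×48 + 12
48 = 4×12 + 0
gcd = 12, but 12 ∤ 107, so the congruence has no solution.

no solution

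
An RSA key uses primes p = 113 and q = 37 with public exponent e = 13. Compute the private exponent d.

φ(n) = (p−1)(q−1) = 112·36 = 4032.
Need d with 13·d ≡ 1 (mod 4032). Apply the extended Euclidean algorithm:
4032 = 310·13 + 2
13 = 6·2 + 1
2 = 2·1 + 0
Back-substitute:
1 = 13 − 6·2
1 = −6·4032 + 1861·13
So 13·1861 ≡ 1 (mod 4032), hence d = 1861.

1861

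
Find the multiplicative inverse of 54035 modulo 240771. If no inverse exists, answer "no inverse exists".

gcd(240771, 54035) by repeated division:
240771 = 4×54035 + 24631
54035 = 2×24631 + 4773
24631 = 5×4773 + 766
4773 = 6×766 + 177
766 = 4×177 + 58
177 = 3×58 + 3
58 = 19×3 + 1
3 = 3×1 + 0
Since gcd(54035, 240771) = 1, back-substitute to write 1 as a combination:
1 = 58 − 19·3
1 = −19·177 + 58·58
1 = 58·766 − 251·177
1 = −251·4773 + 1564·766
1 = 1564·24631 − 8071·4773
1 = −8071·54035 + 17706·24631
1 = 17706·240771 − 78895·54035
Thus 54035·(-78895) ≡ 1 (mod 240771); reducing, -78895 mod 240771 = 161876.

161876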